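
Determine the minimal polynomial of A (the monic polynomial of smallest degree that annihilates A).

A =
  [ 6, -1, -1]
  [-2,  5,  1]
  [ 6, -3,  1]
x^2 - 8*x + 16

The characteristic polynomial is χ_A(x) = (x - 4)^3, so the eigenvalues are known. The minimal polynomial is
  m_A(x) = Π_λ (x − λ)^{k_λ}
where k_λ is the size of the *largest* Jordan block for λ (equivalently, the smallest k with (A − λI)^k v = 0 for every generalised eigenvector v of λ).

  λ = 4: largest Jordan block has size 2, contributing (x − 4)^2

So m_A(x) = (x - 4)^2 = x^2 - 8*x + 16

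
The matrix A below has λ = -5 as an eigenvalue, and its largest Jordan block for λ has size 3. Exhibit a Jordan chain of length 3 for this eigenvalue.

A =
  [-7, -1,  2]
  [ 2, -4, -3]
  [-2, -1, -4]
A Jordan chain for λ = -5 of length 3:
v_1 = (-2, 4, 0)ᵀ
v_2 = (-2, 2, -2)ᵀ
v_3 = (1, 0, 0)ᵀ

Let N = A − (-5)·I. We want v_3 with N^3 v_3 = 0 but N^2 v_3 ≠ 0; then v_{j-1} := N · v_j for j = 3, …, 2.

Pick v_3 = (1, 0, 0)ᵀ.
Then v_2 = N · v_3 = (-2, 2, -2)ᵀ.
Then v_1 = N · v_2 = (-2, 4, 0)ᵀ.

Sanity check: (A − (-5)·I) v_1 = (0, 0, 0)ᵀ = 0. ✓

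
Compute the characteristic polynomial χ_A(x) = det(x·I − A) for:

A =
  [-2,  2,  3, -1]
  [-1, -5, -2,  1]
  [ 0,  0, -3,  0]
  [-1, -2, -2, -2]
x^4 + 12*x^3 + 54*x^2 + 108*x + 81

Expanding det(x·I − A) (e.g. by cofactor expansion or by noting that A is similar to its Jordan form J, which has the same characteristic polynomial as A) gives
  χ_A(x) = x^4 + 12*x^3 + 54*x^2 + 108*x + 81
which factors as (x + 3)^4. The eigenvalues (with algebraic multiplicities) are λ = -3 with multiplicity 4.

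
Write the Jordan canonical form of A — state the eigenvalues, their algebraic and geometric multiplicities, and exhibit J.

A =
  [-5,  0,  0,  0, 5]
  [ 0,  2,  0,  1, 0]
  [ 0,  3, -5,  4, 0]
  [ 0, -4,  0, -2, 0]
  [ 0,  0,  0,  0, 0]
J_1(-5) ⊕ J_1(-5) ⊕ J_2(0) ⊕ J_1(0)

The characteristic polynomial is
  det(x·I − A) = x^5 + 10*x^4 + 25*x^3 = x^3*(x + 5)^2

Eigenvalues and multiplicities (the geometric multiplicity of λ is n − rank(A − λI), which equals the number of Jordan blocks for λ):
  λ = -5: algebraic multiplicity = 2, geometric multiplicity = 2
  λ = 0: algebraic multiplicity = 3, geometric multiplicity = 2

Determining the block sizes for each eigenvalue:
  λ = -5: gm = am = 2, so every block has size 1 → block sizes [1, 1]
  λ = 0: 2 blocks summing to 3 forces exactly one block of size 2 and the rest size 1 → block sizes [2, 1]

Assembling the blocks gives a Jordan form
J =
  [-5,  0, 0, 0, 0]
  [ 0, -5, 0, 0, 0]
  [ 0,  0, 0, 1, 0]
  [ 0,  0, 0, 0, 0]
  [ 0,  0, 0, 0, 0]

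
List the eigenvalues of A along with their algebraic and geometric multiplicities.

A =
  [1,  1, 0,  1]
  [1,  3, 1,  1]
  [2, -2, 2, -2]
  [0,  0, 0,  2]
λ = 2: alg = 4, geom = 2

Step 1 — factor the characteristic polynomial to read off the algebraic multiplicities:
  χ_A(x) = (x - 2)^4

Step 2 — compute geometric multiplicities via the rank-nullity identity g(λ) = n − rank(A − λI):
  rank(A − (2)·I) = 2, so dim ker(A − (2)·I) = n − 2 = 2

Summary:
  λ = 2: algebraic multiplicity = 4, geometric multiplicity = 2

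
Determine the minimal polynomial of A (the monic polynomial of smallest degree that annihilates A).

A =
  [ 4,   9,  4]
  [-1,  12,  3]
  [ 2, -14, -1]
x^3 - 15*x^2 + 75*x - 125

The characteristic polynomial is χ_A(x) = (x - 5)^3, so the eigenvalues are known. The minimal polynomial is
  m_A(x) = Π_λ (x − λ)^{k_λ}
where k_λ is the size of the *largest* Jordan block for λ (equivalently, the smallest k with (A − λI)^k v = 0 for every generalised eigenvector v of λ).

  λ = 5: largest Jordan block has size 3, contributing (x − 5)^3

So m_A(x) = (x - 5)^3 = x^3 - 15*x^2 + 75*x - 125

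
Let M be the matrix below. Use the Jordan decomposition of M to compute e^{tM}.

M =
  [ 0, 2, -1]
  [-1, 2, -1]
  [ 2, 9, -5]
e^{tM} =
  [-3*t^2*exp(-t)/2 + t*exp(-t) + exp(-t), -t^2*exp(-t)/2 + 2*t*exp(-t), t^2*exp(-t)/2 - t*exp(-t)]
  [-3*t^2*exp(-t) - t*exp(-t), -t^2*exp(-t) + 3*t*exp(-t) + exp(-t), t^2*exp(-t) - t*exp(-t)]
  [-15*t^2*exp(-t)/2 + 2*t*exp(-t), -5*t^2*exp(-t)/2 + 9*t*exp(-t), 5*t^2*exp(-t)/2 - 4*t*exp(-t) + exp(-t)]

Strategy: write M = P · J · P⁻¹ where J is a Jordan canonical form, so e^{tM} = P · e^{tJ} · P⁻¹, and e^{tJ} can be computed block-by-block.

M has Jordan form
J =
  [-1,  1,  0]
  [ 0, -1,  1]
  [ 0,  0, -1]
(up to reordering of blocks).

Per-block formulas:
  For a 3×3 Jordan block J_3(-1): exp(t · J_3(-1)) = e^(-1t)·(I + t·N + (t^2/2)·N^2), where N is the 3×3 nilpotent shift.

After assembling e^{tJ} and conjugating by P, we get:

e^{tM} =
  [-3*t^2*exp(-t)/2 + t*exp(-t) + exp(-t), -t^2*exp(-t)/2 + 2*t*exp(-t), t^2*exp(-t)/2 - t*exp(-t)]
  [-3*t^2*exp(-t) - t*exp(-t), -t^2*exp(-t) + 3*t*exp(-t) + exp(-t), t^2*exp(-t) - t*exp(-t)]
  [-15*t^2*exp(-t)/2 + 2*t*exp(-t), -5*t^2*exp(-t)/2 + 9*t*exp(-t), 5*t^2*exp(-t)/2 - 4*t*exp(-t) + exp(-t)]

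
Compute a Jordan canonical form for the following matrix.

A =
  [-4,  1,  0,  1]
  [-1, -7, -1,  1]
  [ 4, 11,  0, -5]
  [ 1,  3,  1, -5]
J_2(-4) ⊕ J_2(-4)

The characteristic polynomial is
  det(x·I − A) = x^4 + 16*x^3 + 96*x^2 + 256*x + 256 = (x + 4)^4

Eigenvalues and multiplicities (the geometric multiplicity of λ is n − rank(A − λI), which equals the number of Jordan blocks for λ):
  λ = -4: algebraic multiplicity = 4, geometric multiplicity = 2

Determining the block sizes for each eigenvalue:
  λ = -4: with am = 4 and gm = 2, the partition is not yet determined (e.g. several partitions of 4 into 2 parts exist). Let N = A − (-4)·I. Computing rank(N^1) = 2, rank(N^2) = 0; the number of blocks of size ≥ j is rank(N^{j−1}) − rank(N^j), giving [2, 2]. So we have 2 block(s) of size 2 → block sizes [2, 2]

Assembling the blocks gives a Jordan form
J =
  [-4,  1,  0,  0]
  [ 0, -4,  0,  0]
  [ 0,  0, -4,  1]
  [ 0,  0,  0, -4]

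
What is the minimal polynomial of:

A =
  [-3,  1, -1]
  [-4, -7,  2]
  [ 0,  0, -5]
x^2 + 10*x + 25

The characteristic polynomial is χ_A(x) = (x + 5)^3, so the eigenvalues are known. The minimal polynomial is
  m_A(x) = Π_λ (x − λ)^{k_λ}
where k_λ is the size of the *largest* Jordan block for λ (equivalently, the smallest k with (A − λI)^k v = 0 for every generalised eigenvector v of λ).

  λ = -5: largest Jordan block has size 2, contributing (x + 5)^2

So m_A(x) = (x + 5)^2 = x^2 + 10*x + 25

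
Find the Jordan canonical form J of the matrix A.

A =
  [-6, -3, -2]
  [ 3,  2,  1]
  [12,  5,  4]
J_3(0)

The characteristic polynomial is
  det(x·I − A) = x^3

Eigenvalues and multiplicities (the geometric multiplicity of λ is n − rank(A − λI), which equals the number of Jordan blocks for λ):
  λ = 0: algebraic multiplicity = 3, geometric multiplicity = 1

Determining the block sizes for each eigenvalue:
  λ = 0: one block (gm = 1), so the single block has size am = 3 → block sizes [3]

Assembling the blocks gives a Jordan form
J =
  [0, 1, 0]
  [0, 0, 1]
  [0, 0, 0]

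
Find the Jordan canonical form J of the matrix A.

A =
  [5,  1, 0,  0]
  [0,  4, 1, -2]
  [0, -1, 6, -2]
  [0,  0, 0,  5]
J_3(5) ⊕ J_1(5)

The characteristic polynomial is
  det(x·I − A) = x^4 - 20*x^3 + 150*x^2 - 500*x + 625 = (x - 5)^4

Eigenvalues and multiplicities (the geometric multiplicity of λ is n − rank(A − λI), which equals the number of Jordan blocks for λ):
  λ = 5: algebraic multiplicity = 4, geometric multiplicity = 2

Determining the block sizes for each eigenvalue:
  λ = 5: with am = 4 and gm = 2, the partition is not yet determined (e.g. several partitions of 4 into 2 parts exist). Let N = A − (5)·I. Computing rank(N^1) = 2, rank(N^2) = 1, rank(N^3) = 0; the number of blocks of size ≥ j is rank(N^{j−1}) − rank(N^j), giving [2, 1, 1]. So we have 1 block(s) of size 3, 1 block(s) of size 1 → block sizes [3, 1]

Assembling the blocks gives a Jordan form
J =
  [5, 1, 0, 0]
  [0, 5, 1, 0]
  [0, 0, 5, 0]
  [0, 0, 0, 5]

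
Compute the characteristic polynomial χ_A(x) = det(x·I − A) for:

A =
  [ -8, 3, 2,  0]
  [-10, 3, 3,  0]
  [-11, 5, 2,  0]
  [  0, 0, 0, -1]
x^4 + 4*x^3 + 6*x^2 + 4*x + 1

Expanding det(x·I − A) (e.g. by cofactor expansion or by noting that A is similar to its Jordan form J, which has the same characteristic polynomial as A) gives
  χ_A(x) = x^4 + 4*x^3 + 6*x^2 + 4*x + 1
which factors as (x + 1)^4. The eigenvalues (with algebraic multiplicities) are λ = -1 with multiplicity 4.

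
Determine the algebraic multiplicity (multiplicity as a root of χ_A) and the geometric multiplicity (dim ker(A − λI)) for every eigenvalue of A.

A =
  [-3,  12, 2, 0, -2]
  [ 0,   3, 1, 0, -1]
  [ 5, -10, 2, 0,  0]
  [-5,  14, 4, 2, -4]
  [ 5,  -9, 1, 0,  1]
λ = -3: alg = 1, geom = 1; λ = 2: alg = 4, geom = 3

Step 1 — factor the characteristic polynomial to read off the algebraic multiplicities:
  χ_A(x) = (x - 2)^4*(x + 3)

Step 2 — compute geometric multiplicities via the rank-nullity identity g(λ) = n − rank(A − λI):
  rank(A − (-3)·I) = 4, so dim ker(A − (-3)·I) = n − 4 = 1
  rank(A − (2)·I) = 2, so dim ker(A − (2)·I) = n − 2 = 3

Summary:
  λ = -3: algebraic multiplicity = 1, geometric multiplicity = 1
  λ = 2: algebraic multiplicity = 4, geometric multiplicity = 3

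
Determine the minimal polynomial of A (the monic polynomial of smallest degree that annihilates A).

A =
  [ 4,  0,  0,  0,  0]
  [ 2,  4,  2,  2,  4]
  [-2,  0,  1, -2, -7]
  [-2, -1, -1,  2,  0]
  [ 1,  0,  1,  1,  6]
x^4 - 13*x^3 + 63*x^2 - 135*x + 108

The characteristic polynomial is χ_A(x) = (x - 4)^2*(x - 3)^3, so the eigenvalues are known. The minimal polynomial is
  m_A(x) = Π_λ (x − λ)^{k_λ}
where k_λ is the size of the *largest* Jordan block for λ (equivalently, the smallest k with (A − λI)^k v = 0 for every generalised eigenvector v of λ).

  λ = 3: largest Jordan block has size 3, contributing (x − 3)^3
  λ = 4: largest Jordan block has size 1, contributing (x − 4)

So m_A(x) = (x - 4)*(x - 3)^3 = x^4 - 13*x^3 + 63*x^2 - 135*x + 108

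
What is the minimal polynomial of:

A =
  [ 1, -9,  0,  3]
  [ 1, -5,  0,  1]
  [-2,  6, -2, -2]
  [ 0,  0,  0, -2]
x^2 + 4*x + 4

The characteristic polynomial is χ_A(x) = (x + 2)^4, so the eigenvalues are known. The minimal polynomial is
  m_A(x) = Π_λ (x − λ)^{k_λ}
where k_λ is the size of the *largest* Jordan block for λ (equivalently, the smallest k with (A − λI)^k v = 0 for every generalised eigenvector v of λ).

  λ = -2: largest Jordan block has size 2, contributing (x + 2)^2

So m_A(x) = (x + 2)^2 = x^2 + 4*x + 4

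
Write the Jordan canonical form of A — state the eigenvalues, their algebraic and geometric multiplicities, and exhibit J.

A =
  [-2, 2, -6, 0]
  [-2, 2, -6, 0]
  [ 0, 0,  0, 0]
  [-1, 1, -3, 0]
J_2(0) ⊕ J_1(0) ⊕ J_1(0)

The characteristic polynomial is
  det(x·I − A) = x^4

Eigenvalues and multiplicities (the geometric multiplicity of λ is n − rank(A − λI), which equals the number of Jordan blocks for λ):
  λ = 0: algebraic multiplicity = 4, geometric multiplicity = 3

Determining the block sizes for each eigenvalue:
  λ = 0: 3 blocks summing to 4 forces exactly one block of size 2 and the rest size 1 → block sizes [2, 1, 1]

Assembling the blocks gives a Jordan form
J =
  [0, 1, 0, 0]
  [0, 0, 0, 0]
  [0, 0, 0, 0]
  [0, 0, 0, 0]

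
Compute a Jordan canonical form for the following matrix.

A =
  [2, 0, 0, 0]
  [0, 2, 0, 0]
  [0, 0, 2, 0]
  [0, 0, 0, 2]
J_1(2) ⊕ J_1(2) ⊕ J_1(2) ⊕ J_1(2)

The characteristic polynomial is
  det(x·I − A) = x^4 - 8*x^3 + 24*x^2 - 32*x + 16 = (x - 2)^4

Eigenvalues and multiplicities (the geometric multiplicity of λ is n − rank(A − λI), which equals the number of Jordan blocks for λ):
  λ = 2: algebraic multiplicity = 4, geometric multiplicity = 4

Determining the block sizes for each eigenvalue:
  λ = 2: gm = am = 4, so every block has size 1 → block sizes [1, 1, 1, 1]

Assembling the blocks gives a Jordan form
J =
  [2, 0, 0, 0]
  [0, 2, 0, 0]
  [0, 0, 2, 0]
  [0, 0, 0, 2]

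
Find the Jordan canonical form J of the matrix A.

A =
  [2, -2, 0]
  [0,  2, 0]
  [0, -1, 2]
J_2(2) ⊕ J_1(2)

The characteristic polynomial is
  det(x·I − A) = x^3 - 6*x^2 + 12*x - 8 = (x - 2)^3

Eigenvalues and multiplicities (the geometric multiplicity of λ is n − rank(A − λI), which equals the number of Jordan blocks for λ):
  λ = 2: algebraic multiplicity = 3, geometric multiplicity = 2

Determining the block sizes for each eigenvalue:
  λ = 2: 2 blocks summing to 3 forces exactly one block of size 2 and the rest size 1 → block sizes [2, 1]

Assembling the blocks gives a Jordan form
J =
  [2, 1, 0]
  [0, 2, 0]
  [0, 0, 2]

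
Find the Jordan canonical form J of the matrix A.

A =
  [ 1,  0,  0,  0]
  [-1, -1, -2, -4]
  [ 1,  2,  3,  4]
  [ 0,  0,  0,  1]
J_2(1) ⊕ J_1(1) ⊕ J_1(1)

The characteristic polynomial is
  det(x·I − A) = x^4 - 4*x^3 + 6*x^2 - 4*x + 1 = (x - 1)^4

Eigenvalues and multiplicities (the geometric multiplicity of λ is n − rank(A − λI), which equals the number of Jordan blocks for λ):
  λ = 1: algebraic multiplicity = 4, geometric multiplicity = 3

Determining the block sizes for each eigenvalue:
  λ = 1: 3 blocks summing to 4 forces exactly one block of size 2 and the rest size 1 → block sizes [2, 1, 1]

Assembling the blocks gives a Jordan form
J =
  [1, 1, 0, 0]
  [0, 1, 0, 0]
  [0, 0, 1, 0]
  [0, 0, 0, 1]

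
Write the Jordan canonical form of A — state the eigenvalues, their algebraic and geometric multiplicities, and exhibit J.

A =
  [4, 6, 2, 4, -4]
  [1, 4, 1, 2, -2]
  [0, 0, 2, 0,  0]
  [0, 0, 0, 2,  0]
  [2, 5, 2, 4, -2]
J_3(2) ⊕ J_1(2) ⊕ J_1(2)

The characteristic polynomial is
  det(x·I − A) = x^5 - 10*x^4 + 40*x^3 - 80*x^2 + 80*x - 32 = (x - 2)^5

Eigenvalues and multiplicities (the geometric multiplicity of λ is n − rank(A − λI), which equals the number of Jordan blocks for λ):
  λ = 2: algebraic multiplicity = 5, geometric multiplicity = 3

Determining the block sizes for each eigenvalue:
  λ = 2: with am = 5 and gm = 3, the partition is not yet determined (e.g. several partitions of 5 into 3 parts exist). Let N = A − (2)·I. Computing rank(N^1) = 2, rank(N^2) = 1, rank(N^3) = 0; the number of blocks of size ≥ j is rank(N^{j−1}) − rank(N^j), giving [3, 1, 1]. So we have 1 block(s) of size 3, 2 block(s) of size 1 → block sizes [3, 1, 1]

Assembling the blocks gives a Jordan form
J =
  [2, 1, 0, 0, 0]
  [0, 2, 1, 0, 0]
  [0, 0, 2, 0, 0]
  [0, 0, 0, 2, 0]
  [0, 0, 0, 0, 2]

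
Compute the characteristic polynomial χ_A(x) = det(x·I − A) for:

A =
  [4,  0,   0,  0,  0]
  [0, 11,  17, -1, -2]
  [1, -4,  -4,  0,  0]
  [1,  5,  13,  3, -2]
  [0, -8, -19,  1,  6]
x^5 - 20*x^4 + 160*x^3 - 640*x^2 + 1280*x - 1024

Expanding det(x·I − A) (e.g. by cofactor expansion or by noting that A is similar to its Jordan form J, which has the same characteristic polynomial as A) gives
  χ_A(x) = x^5 - 20*x^4 + 160*x^3 - 640*x^2 + 1280*x - 1024
which factors as (x - 4)^5. The eigenvalues (with algebraic multiplicities) are λ = 4 with multiplicity 5.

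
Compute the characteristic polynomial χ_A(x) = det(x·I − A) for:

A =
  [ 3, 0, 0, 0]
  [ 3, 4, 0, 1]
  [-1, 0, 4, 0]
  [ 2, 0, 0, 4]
x^4 - 15*x^3 + 84*x^2 - 208*x + 192

Expanding det(x·I − A) (e.g. by cofactor expansion or by noting that A is similar to its Jordan form J, which has the same characteristic polynomial as A) gives
  χ_A(x) = x^4 - 15*x^3 + 84*x^2 - 208*x + 192
which factors as (x - 4)^3*(x - 3). The eigenvalues (with algebraic multiplicities) are λ = 3 with multiplicity 1, λ = 4 with multiplicity 3.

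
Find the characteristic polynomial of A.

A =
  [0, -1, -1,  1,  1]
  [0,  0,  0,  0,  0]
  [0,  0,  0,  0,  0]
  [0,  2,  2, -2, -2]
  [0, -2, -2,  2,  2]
x^5

Expanding det(x·I − A) (e.g. by cofactor expansion or by noting that A is similar to its Jordan form J, which has the same characteristic polynomial as A) gives
  χ_A(x) = x^5
which factors as x^5. The eigenvalues (with algebraic multiplicities) are λ = 0 with multiplicity 5.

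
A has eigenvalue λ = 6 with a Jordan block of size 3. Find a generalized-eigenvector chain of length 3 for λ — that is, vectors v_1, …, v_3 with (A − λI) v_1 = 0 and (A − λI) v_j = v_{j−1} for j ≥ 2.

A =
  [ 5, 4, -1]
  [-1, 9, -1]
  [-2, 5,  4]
A Jordan chain for λ = 6 of length 3:
v_1 = (-1, 0, 1)ᵀ
v_2 = (-1, -1, -2)ᵀ
v_3 = (1, 0, 0)ᵀ

Let N = A − (6)·I. We want v_3 with N^3 v_3 = 0 but N^2 v_3 ≠ 0; then v_{j-1} := N · v_j for j = 3, …, 2.

Pick v_3 = (1, 0, 0)ᵀ.
Then v_2 = N · v_3 = (-1, -1, -2)ᵀ.
Then v_1 = N · v_2 = (-1, 0, 1)ᵀ.

Sanity check: (A − (6)·I) v_1 = (0, 0, 0)ᵀ = 0. ✓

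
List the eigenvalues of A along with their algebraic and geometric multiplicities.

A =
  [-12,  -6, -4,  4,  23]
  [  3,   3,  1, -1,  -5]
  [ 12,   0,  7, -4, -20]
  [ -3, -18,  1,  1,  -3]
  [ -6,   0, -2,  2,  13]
λ = 0: alg = 1, geom = 1; λ = 3: alg = 4, geom = 2

Step 1 — factor the characteristic polynomial to read off the algebraic multiplicities:
  χ_A(x) = x*(x - 3)^4

Step 2 — compute geometric multiplicities via the rank-nullity identity g(λ) = n − rank(A − λI):
  rank(A − (0)·I) = 4, so dim ker(A − (0)·I) = n − 4 = 1
  rank(A − (3)·I) = 3, so dim ker(A − (3)·I) = n − 3 = 2

Summary:
  λ = 0: algebraic multiplicity = 1, geometric multiplicity = 1
  λ = 3: algebraic multiplicity = 4, geometric multiplicity = 2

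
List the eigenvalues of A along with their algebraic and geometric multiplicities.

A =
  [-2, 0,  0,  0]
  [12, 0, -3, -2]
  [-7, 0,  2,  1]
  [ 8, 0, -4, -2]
λ = -2: alg = 1, geom = 1; λ = 0: alg = 3, geom = 1

Step 1 — factor the characteristic polynomial to read off the algebraic multiplicities:
  χ_A(x) = x^3*(x + 2)

Step 2 — compute geometric multiplicities via the rank-nullity identity g(λ) = n − rank(A − λI):
  rank(A − (-2)·I) = 3, so dim ker(A − (-2)·I) = n − 3 = 1
  rank(A − (0)·I) = 3, so dim ker(A − (0)·I) = n − 3 = 1

Summary:
  λ = -2: algebraic multiplicity = 1, geometric multiplicity = 1
  λ = 0: algebraic multiplicity = 3, geometric multiplicity = 1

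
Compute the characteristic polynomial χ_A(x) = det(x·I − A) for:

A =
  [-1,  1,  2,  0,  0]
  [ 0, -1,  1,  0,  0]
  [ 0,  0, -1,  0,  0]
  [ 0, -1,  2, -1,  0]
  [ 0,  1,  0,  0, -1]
x^5 + 5*x^4 + 10*x^3 + 10*x^2 + 5*x + 1

Expanding det(x·I − A) (e.g. by cofactor expansion or by noting that A is similar to its Jordan form J, which has the same characteristic polynomial as A) gives
  χ_A(x) = x^5 + 5*x^4 + 10*x^3 + 10*x^2 + 5*x + 1
which factors as (x + 1)^5. The eigenvalues (with algebraic multiplicities) are λ = -1 with multiplicity 5.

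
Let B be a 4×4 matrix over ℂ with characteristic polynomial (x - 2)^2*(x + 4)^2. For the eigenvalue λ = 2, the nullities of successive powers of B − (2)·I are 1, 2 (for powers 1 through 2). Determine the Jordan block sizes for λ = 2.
Block sizes for λ = 2: [2]

From the dimensions of kernels of powers, the number of Jordan blocks of size at least j is d_j − d_{j−1} where d_j = dim ker(N^j) (with d_0 = 0). Computing the differences gives [1, 1].
The number of blocks of size exactly k is (#blocks of size ≥ k) − (#blocks of size ≥ k + 1), so the partition is: 1 block(s) of size 2.
In nonincreasing order the block sizes are [2].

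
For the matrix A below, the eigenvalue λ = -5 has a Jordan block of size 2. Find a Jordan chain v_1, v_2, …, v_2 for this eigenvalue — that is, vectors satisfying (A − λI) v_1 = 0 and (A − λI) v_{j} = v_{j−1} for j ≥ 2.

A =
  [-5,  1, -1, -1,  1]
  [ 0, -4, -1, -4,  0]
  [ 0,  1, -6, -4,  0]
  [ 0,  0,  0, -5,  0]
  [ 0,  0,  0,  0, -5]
A Jordan chain for λ = -5 of length 2:
v_1 = (1, 1, 1, 0, 0)ᵀ
v_2 = (0, 1, 0, 0, 0)ᵀ

Let N = A − (-5)·I. We want v_2 with N^2 v_2 = 0 but N^1 v_2 ≠ 0; then v_{j-1} := N · v_j for j = 2, …, 2.

Pick v_2 = (0, 1, 0, 0, 0)ᵀ.
Then v_1 = N · v_2 = (1, 1, 1, 0, 0)ᵀ.

Sanity check: (A − (-5)·I) v_1 = (0, 0, 0, 0, 0)ᵀ = 0. ✓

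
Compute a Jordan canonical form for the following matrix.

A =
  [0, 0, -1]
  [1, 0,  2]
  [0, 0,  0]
J_3(0)

The characteristic polynomial is
  det(x·I − A) = x^3

Eigenvalues and multiplicities (the geometric multiplicity of λ is n − rank(A − λI), which equals the number of Jordan blocks for λ):
  λ = 0: algebraic multiplicity = 3, geometric multiplicity = 1

Determining the block sizes for each eigenvalue:
  λ = 0: one block (gm = 1), so the single block has size am = 3 → block sizes [3]

Assembling the blocks gives a Jordan form
J =
  [0, 1, 0]
  [0, 0, 1]
  [0, 0, 0]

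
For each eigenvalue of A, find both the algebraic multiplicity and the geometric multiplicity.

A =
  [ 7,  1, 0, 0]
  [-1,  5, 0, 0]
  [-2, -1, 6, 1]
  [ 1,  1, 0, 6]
λ = 6: alg = 4, geom = 2

Step 1 — factor the characteristic polynomial to read off the algebraic multiplicities:
  χ_A(x) = (x - 6)^4

Step 2 — compute geometric multiplicities via the rank-nullity identity g(λ) = n − rank(A − λI):
  rank(A − (6)·I) = 2, so dim ker(A − (6)·I) = n − 2 = 2

Summary:
  λ = 6: algebraic multiplicity = 4, geometric multiplicity = 2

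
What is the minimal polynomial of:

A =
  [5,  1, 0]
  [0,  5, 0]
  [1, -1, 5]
x^3 - 15*x^2 + 75*x - 125

The characteristic polynomial is χ_A(x) = (x - 5)^3, so the eigenvalues are known. The minimal polynomial is
  m_A(x) = Π_λ (x − λ)^{k_λ}
where k_λ is the size of the *largest* Jordan block for λ (equivalently, the smallest k with (A − λI)^k v = 0 for every generalised eigenvector v of λ).

  λ = 5: largest Jordan block has size 3, contributing (x − 5)^3

So m_A(x) = (x - 5)^3 = x^3 - 15*x^2 + 75*x - 125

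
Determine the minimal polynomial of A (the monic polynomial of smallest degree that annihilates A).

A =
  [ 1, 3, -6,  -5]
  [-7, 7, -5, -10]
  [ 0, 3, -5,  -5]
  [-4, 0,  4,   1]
x^3 - 3*x^2 + 3*x - 1

The characteristic polynomial is χ_A(x) = (x - 1)^4, so the eigenvalues are known. The minimal polynomial is
  m_A(x) = Π_λ (x − λ)^{k_λ}
where k_λ is the size of the *largest* Jordan block for λ (equivalently, the smallest k with (A − λI)^k v = 0 for every generalised eigenvector v of λ).

  λ = 1: largest Jordan block has size 3, contributing (x − 1)^3

So m_A(x) = (x - 1)^3 = x^3 - 3*x^2 + 3*x - 1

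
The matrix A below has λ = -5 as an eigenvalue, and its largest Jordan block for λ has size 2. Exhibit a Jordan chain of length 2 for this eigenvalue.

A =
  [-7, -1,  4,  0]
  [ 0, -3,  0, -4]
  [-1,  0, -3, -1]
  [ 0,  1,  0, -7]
A Jordan chain for λ = -5 of length 2:
v_1 = (-2, 0, -1, 0)ᵀ
v_2 = (1, 0, 0, 0)ᵀ

Let N = A − (-5)·I. We want v_2 with N^2 v_2 = 0 but N^1 v_2 ≠ 0; then v_{j-1} := N · v_j for j = 2, …, 2.

Pick v_2 = (1, 0, 0, 0)ᵀ.
Then v_1 = N · v_2 = (-2, 0, -1, 0)ᵀ.

Sanity check: (A − (-5)·I) v_1 = (0, 0, 0, 0)ᵀ = 0. ✓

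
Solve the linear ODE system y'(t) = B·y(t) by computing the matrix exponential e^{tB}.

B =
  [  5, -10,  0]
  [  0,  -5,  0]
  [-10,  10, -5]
e^{tB} =
  [exp(5*t), -exp(5*t) + exp(-5*t), 0]
  [0, exp(-5*t), 0]
  [-exp(5*t) + exp(-5*t), exp(5*t) - exp(-5*t), exp(-5*t)]

Strategy: write B = P · J · P⁻¹ where J is a Jordan canonical form, so e^{tB} = P · e^{tJ} · P⁻¹, and e^{tJ} can be computed block-by-block.

B has Jordan form
J =
  [-5,  0, 0]
  [ 0, -5, 0]
  [ 0,  0, 5]
(up to reordering of blocks).

Per-block formulas:
  For a 1×1 block at λ = -5: exp(t · [-5]) = [e^(-5t)].
  For a 1×1 block at λ = 5: exp(t · [5]) = [e^(5t)].

After assembling e^{tJ} and conjugating by P, we get:

e^{tB} =
  [exp(5*t), -exp(5*t) + exp(-5*t), 0]
  [0, exp(-5*t), 0]
  [-exp(5*t) + exp(-5*t), exp(5*t) - exp(-5*t), exp(-5*t)]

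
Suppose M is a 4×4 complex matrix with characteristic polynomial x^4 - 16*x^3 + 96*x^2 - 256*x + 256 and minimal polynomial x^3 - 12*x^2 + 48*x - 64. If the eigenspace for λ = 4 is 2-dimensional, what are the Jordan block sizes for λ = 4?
Block sizes for λ = 4: [3, 1]

Step 1 — from the characteristic polynomial, algebraic multiplicity of λ = 4 is 4. From dim ker(M − (4)·I) = 2, there are exactly 2 Jordan blocks for λ = 4.
Step 2 — from the minimal polynomial, the factor (x − 4)^3 tells us the largest block for λ = 4 has size 3.
Step 3 — with total size 4, 2 blocks, and largest block 3, the block sizes (in nonincreasing order) are [3, 1].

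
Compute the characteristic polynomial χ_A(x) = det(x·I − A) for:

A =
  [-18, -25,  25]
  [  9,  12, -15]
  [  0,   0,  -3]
x^3 + 9*x^2 + 27*x + 27

Expanding det(x·I − A) (e.g. by cofactor expansion or by noting that A is similar to its Jordan form J, which has the same characteristic polynomial as A) gives
  χ_A(x) = x^3 + 9*x^2 + 27*x + 27
which factors as (x + 3)^3. The eigenvalues (with algebraic multiplicities) are λ = -3 with multiplicity 3.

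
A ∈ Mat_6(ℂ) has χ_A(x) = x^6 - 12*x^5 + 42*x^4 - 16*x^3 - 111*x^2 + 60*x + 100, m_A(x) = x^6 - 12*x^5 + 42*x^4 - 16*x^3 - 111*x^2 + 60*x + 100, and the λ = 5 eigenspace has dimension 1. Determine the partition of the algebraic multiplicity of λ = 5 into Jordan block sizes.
Block sizes for λ = 5: [2]

Step 1 — from the characteristic polynomial, algebraic multiplicity of λ = 5 is 2. From dim ker(A − (5)·I) = 1, there are exactly 1 Jordan blocks for λ = 5.
Step 2 — from the minimal polynomial, the factor (x − 5)^2 tells us the largest block for λ = 5 has size 2.
Step 3 — with total size 2, 1 blocks, and largest block 2, the block sizes (in nonincreasing order) are [2].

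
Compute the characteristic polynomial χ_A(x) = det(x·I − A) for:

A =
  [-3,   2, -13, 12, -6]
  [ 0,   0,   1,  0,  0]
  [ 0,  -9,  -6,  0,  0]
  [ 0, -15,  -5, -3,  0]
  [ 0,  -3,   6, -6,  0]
x^5 + 12*x^4 + 54*x^3 + 108*x^2 + 81*x

Expanding det(x·I − A) (e.g. by cofactor expansion or by noting that A is similar to its Jordan form J, which has the same characteristic polynomial as A) gives
  χ_A(x) = x^5 + 12*x^4 + 54*x^3 + 108*x^2 + 81*x
which factors as x*(x + 3)^4. The eigenvalues (with algebraic multiplicities) are λ = -3 with multiplicity 4, λ = 0 with multiplicity 1.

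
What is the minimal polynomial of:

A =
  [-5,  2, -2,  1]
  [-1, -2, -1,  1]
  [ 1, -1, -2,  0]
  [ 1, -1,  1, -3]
x^3 + 9*x^2 + 27*x + 27

The characteristic polynomial is χ_A(x) = (x + 3)^4, so the eigenvalues are known. The minimal polynomial is
  m_A(x) = Π_λ (x − λ)^{k_λ}
where k_λ is the size of the *largest* Jordan block for λ (equivalently, the smallest k with (A − λI)^k v = 0 for every generalised eigenvector v of λ).

  λ = -3: largest Jordan block has size 3, contributing (x + 3)^3

So m_A(x) = (x + 3)^3 = x^3 + 9*x^2 + 27*x + 27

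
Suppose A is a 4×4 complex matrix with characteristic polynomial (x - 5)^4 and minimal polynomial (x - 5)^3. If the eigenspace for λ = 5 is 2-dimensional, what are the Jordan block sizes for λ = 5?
Block sizes for λ = 5: [3, 1]

Step 1 — from the characteristic polynomial, algebraic multiplicity of λ = 5 is 4. From dim ker(A − (5)·I) = 2, there are exactly 2 Jordan blocks for λ = 5.
Step 2 — from the minimal polynomial, the factor (x − 5)^3 tells us the largest block for λ = 5 has size 3.
Step 3 — with total size 4, 2 blocks, and largest block 3, the block sizes (in nonincreasing order) are [3, 1].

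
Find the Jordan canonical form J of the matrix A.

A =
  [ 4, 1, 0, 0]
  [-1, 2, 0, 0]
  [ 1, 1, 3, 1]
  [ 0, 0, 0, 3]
J_2(3) ⊕ J_2(3)

The characteristic polynomial is
  det(x·I − A) = x^4 - 12*x^3 + 54*x^2 - 108*x + 81 = (x - 3)^4

Eigenvalues and multiplicities (the geometric multiplicity of λ is n − rank(A − λI), which equals the number of Jordan blocks for λ):
  λ = 3: algebraic multiplicity = 4, geometric multiplicity = 2

Determining the block sizes for each eigenvalue:
  λ = 3: with am = 4 and gm = 2, the partition is not yet determined (e.g. several partitions of 4 into 2 parts exist). Let N = A − (3)·I. Computing rank(N^1) = 2, rank(N^2) = 0; the number of blocks of size ≥ j is rank(N^{j−1}) − rank(N^j), giving [2, 2]. So we have 2 block(s) of size 2 → block sizes [2, 2]

Assembling the blocks gives a Jordan form
J =
  [3, 1, 0, 0]
  [0, 3, 0, 0]
  [0, 0, 3, 1]
  [0, 0, 0, 3]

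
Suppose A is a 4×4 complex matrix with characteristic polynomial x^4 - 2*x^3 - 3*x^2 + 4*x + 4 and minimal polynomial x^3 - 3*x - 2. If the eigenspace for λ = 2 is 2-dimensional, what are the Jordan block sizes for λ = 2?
Block sizes for λ = 2: [1, 1]

Step 1 — from the characteristic polynomial, algebraic multiplicity of λ = 2 is 2. From dim ker(A − (2)·I) = 2, there are exactly 2 Jordan blocks for λ = 2.
Step 2 — from the minimal polynomial, the factor (x − 2) tells us the largest block for λ = 2 has size 1.
Step 3 — with total size 2, 2 blocks, and largest block 1, the block sizes (in nonincreasing order) are [1, 1].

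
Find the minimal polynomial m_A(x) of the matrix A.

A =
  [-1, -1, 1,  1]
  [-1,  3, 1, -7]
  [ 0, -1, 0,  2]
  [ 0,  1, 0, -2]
x^3

The characteristic polynomial is χ_A(x) = x^4, so the eigenvalues are known. The minimal polynomial is
  m_A(x) = Π_λ (x − λ)^{k_λ}
where k_λ is the size of the *largest* Jordan block for λ (equivalently, the smallest k with (A − λI)^k v = 0 for every generalised eigenvector v of λ).

  λ = 0: largest Jordan block has size 3, contributing (x − 0)^3

So m_A(x) = x^3 = x^3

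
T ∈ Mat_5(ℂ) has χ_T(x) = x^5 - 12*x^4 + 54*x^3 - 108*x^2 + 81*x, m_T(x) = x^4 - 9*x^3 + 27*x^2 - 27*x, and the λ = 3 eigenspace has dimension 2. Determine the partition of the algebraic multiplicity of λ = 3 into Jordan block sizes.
Block sizes for λ = 3: [3, 1]

Step 1 — from the characteristic polynomial, algebraic multiplicity of λ = 3 is 4. From dim ker(T − (3)·I) = 2, there are exactly 2 Jordan blocks for λ = 3.
Step 2 — from the minimal polynomial, the factor (x − 3)^3 tells us the largest block for λ = 3 has size 3.
Step 3 — with total size 4, 2 blocks, and largest block 3, the block sizes (in nonincreasing order) are [3, 1].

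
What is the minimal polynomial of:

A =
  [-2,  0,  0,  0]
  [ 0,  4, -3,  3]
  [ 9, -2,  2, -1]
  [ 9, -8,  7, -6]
x^3 - 3*x + 2

The characteristic polynomial is χ_A(x) = (x - 1)^2*(x + 2)^2, so the eigenvalues are known. The minimal polynomial is
  m_A(x) = Π_λ (x − λ)^{k_λ}
where k_λ is the size of the *largest* Jordan block for λ (equivalently, the smallest k with (A − λI)^k v = 0 for every generalised eigenvector v of λ).

  λ = -2: largest Jordan block has size 1, contributing (x + 2)
  λ = 1: largest Jordan block has size 2, contributing (x − 1)^2

So m_A(x) = (x - 1)^2*(x + 2) = x^3 - 3*x + 2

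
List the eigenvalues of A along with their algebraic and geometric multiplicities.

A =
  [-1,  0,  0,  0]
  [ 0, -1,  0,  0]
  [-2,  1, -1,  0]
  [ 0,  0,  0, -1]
λ = -1: alg = 4, geom = 3

Step 1 — factor the characteristic polynomial to read off the algebraic multiplicities:
  χ_A(x) = (x + 1)^4

Step 2 — compute geometric multiplicities via the rank-nullity identity g(λ) = n − rank(A − λI):
  rank(A − (-1)·I) = 1, so dim ker(A − (-1)·I) = n − 1 = 3

Summary:
  λ = -1: algebraic multiplicity = 4, geometric multiplicity = 3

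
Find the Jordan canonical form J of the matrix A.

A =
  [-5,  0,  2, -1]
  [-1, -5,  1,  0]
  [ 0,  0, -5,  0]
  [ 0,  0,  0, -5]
J_3(-5) ⊕ J_1(-5)

The characteristic polynomial is
  det(x·I − A) = x^4 + 20*x^3 + 150*x^2 + 500*x + 625 = (x + 5)^4

Eigenvalues and multiplicities (the geometric multiplicity of λ is n − rank(A − λI), which equals the number of Jordan blocks for λ):
  λ = -5: algebraic multiplicity = 4, geometric multiplicity = 2

Determining the block sizes for each eigenvalue:
  λ = -5: with am = 4 and gm = 2, the partition is not yet determined (e.g. several partitions of 4 into 2 parts exist). Let N = A − (-5)·I. Computing rank(N^1) = 2, rank(N^2) = 1, rank(N^3) = 0; the number of blocks of size ≥ j is rank(N^{j−1}) − rank(N^j), giving [2, 1, 1]. So we have 1 block(s) of size 3, 1 block(s) of size 1 → block sizes [3, 1]

Assembling the blocks gives a Jordan form
J =
  [-5,  1,  0,  0]
  [ 0, -5,  1,  0]
  [ 0,  0, -5,  0]
  [ 0,  0,  0, -5]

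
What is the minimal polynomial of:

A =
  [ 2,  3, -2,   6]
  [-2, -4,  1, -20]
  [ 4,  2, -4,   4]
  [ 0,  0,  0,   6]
x^4 - 24*x^2 - 64*x - 48

The characteristic polynomial is χ_A(x) = (x - 6)*(x + 2)^3, so the eigenvalues are known. The minimal polynomial is
  m_A(x) = Π_λ (x − λ)^{k_λ}
where k_λ is the size of the *largest* Jordan block for λ (equivalently, the smallest k with (A − λI)^k v = 0 for every generalised eigenvector v of λ).

  λ = -2: largest Jordan block has size 3, contributing (x + 2)^3
  λ = 6: largest Jordan block has size 1, contributing (x − 6)

So m_A(x) = (x - 6)*(x + 2)^3 = x^4 - 24*x^2 - 64*x - 48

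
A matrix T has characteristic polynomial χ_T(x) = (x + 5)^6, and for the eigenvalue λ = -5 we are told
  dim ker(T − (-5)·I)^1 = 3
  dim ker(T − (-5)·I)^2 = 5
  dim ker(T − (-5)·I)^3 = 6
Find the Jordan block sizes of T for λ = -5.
Block sizes for λ = -5: [3, 2, 1]

From the dimensions of kernels of powers, the number of Jordan blocks of size at least j is d_j − d_{j−1} where d_j = dim ker(N^j) (with d_0 = 0). Computing the differences gives [3, 2, 1].
The number of blocks of size exactly k is (#blocks of size ≥ k) − (#blocks of size ≥ k + 1), so the partition is: 1 block(s) of size 1, 1 block(s) of size 2, 1 block(s) of size 3.
In nonincreasing order the block sizes are [3, 2, 1].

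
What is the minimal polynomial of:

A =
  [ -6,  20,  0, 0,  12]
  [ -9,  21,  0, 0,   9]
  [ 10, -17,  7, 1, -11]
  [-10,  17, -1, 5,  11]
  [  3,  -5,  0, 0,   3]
x^2 - 12*x + 36

The characteristic polynomial is χ_A(x) = (x - 6)^5, so the eigenvalues are known. The minimal polynomial is
  m_A(x) = Π_λ (x − λ)^{k_λ}
where k_λ is the size of the *largest* Jordan block for λ (equivalently, the smallest k with (A − λI)^k v = 0 for every generalised eigenvector v of λ).

  λ = 6: largest Jordan block has size 2, contributing (x − 6)^2

So m_A(x) = (x - 6)^2 = x^2 - 12*x + 36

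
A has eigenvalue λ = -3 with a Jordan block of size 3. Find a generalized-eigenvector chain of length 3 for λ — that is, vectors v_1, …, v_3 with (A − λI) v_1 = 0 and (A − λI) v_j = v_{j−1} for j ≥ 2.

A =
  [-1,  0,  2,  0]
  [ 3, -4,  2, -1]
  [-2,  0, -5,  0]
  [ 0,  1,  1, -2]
A Jordan chain for λ = -3 of length 3:
v_1 = (0, -1, 0, 1)ᵀ
v_2 = (2, 3, -2, 0)ᵀ
v_3 = (1, 0, 0, 0)ᵀ

Let N = A − (-3)·I. We want v_3 with N^3 v_3 = 0 but N^2 v_3 ≠ 0; then v_{j-1} := N · v_j for j = 3, …, 2.

Pick v_3 = (1, 0, 0, 0)ᵀ.
Then v_2 = N · v_3 = (2, 3, -2, 0)ᵀ.
Then v_1 = N · v_2 = (0, -1, 0, 1)ᵀ.

Sanity check: (A − (-3)·I) v_1 = (0, 0, 0, 0)ᵀ = 0. ✓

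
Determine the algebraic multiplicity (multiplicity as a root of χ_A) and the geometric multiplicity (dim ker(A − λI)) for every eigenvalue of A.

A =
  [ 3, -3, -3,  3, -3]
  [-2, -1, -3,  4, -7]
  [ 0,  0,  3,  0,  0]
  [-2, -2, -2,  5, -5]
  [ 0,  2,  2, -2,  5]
λ = 3: alg = 5, geom = 2

Step 1 — factor the characteristic polynomial to read off the algebraic multiplicities:
  χ_A(x) = (x - 3)^5

Step 2 — compute geometric multiplicities via the rank-nullity identity g(λ) = n − rank(A − λI):
  rank(A − (3)·I) = 3, so dim ker(A − (3)·I) = n − 3 = 2

Summary:
  λ = 3: algebraic multiplicity = 5, geometric multiplicity = 2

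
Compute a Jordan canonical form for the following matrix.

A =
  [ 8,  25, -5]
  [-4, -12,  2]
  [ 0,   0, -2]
J_2(-2) ⊕ J_1(-2)

The characteristic polynomial is
  det(x·I − A) = x^3 + 6*x^2 + 12*x + 8 = (x + 2)^3

Eigenvalues and multiplicities (the geometric multiplicity of λ is n − rank(A − λI), which equals the number of Jordan blocks for λ):
  λ = -2: algebraic multiplicity = 3, geometric multiplicity = 2

Determining the block sizes for each eigenvalue:
  λ = -2: 2 blocks summing to 3 forces exactly one block of size 2 and the rest size 1 → block sizes [2, 1]

Assembling the blocks gives a Jordan form
J =
  [-2,  1,  0]
  [ 0, -2,  0]
  [ 0,  0, -2]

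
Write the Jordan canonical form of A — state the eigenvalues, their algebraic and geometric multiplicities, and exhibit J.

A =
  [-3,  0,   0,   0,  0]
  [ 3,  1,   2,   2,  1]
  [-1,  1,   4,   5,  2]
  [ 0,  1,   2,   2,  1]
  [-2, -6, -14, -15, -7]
J_1(-3) ⊕ J_3(0) ⊕ J_1(0)

The characteristic polynomial is
  det(x·I − A) = x^5 + 3*x^4 = x^4*(x + 3)

Eigenvalues and multiplicities (the geometric multiplicity of λ is n − rank(A − λI), which equals the number of Jordan blocks for λ):
  λ = -3: algebraic multiplicity = 1, geometric multiplicity = 1
  λ = 0: algebraic multiplicity = 4, geometric multiplicity = 2

Determining the block sizes for each eigenvalue:
  λ = -3: one block (gm = 1), so the single block has size am = 1 → block sizes [1]
  λ = 0: with am = 4 and gm = 2, the partition is not yet determined (e.g. several partitions of 4 into 2 parts exist). Let N = A − (0)·I. Computing rank(N^1) = 3, rank(N^2) = 2, rank(N^3) = 1; the number of blocks of size ≥ j is rank(N^{j−1}) − rank(N^j), giving [2, 1, 1]. So we have 1 block(s) of size 3, 1 block(s) of size 1 → block sizes [3, 1]

Assembling the blocks gives a Jordan form
J =
  [-3, 0, 0, 0, 0]
  [ 0, 0, 1, 0, 0]
  [ 0, 0, 0, 1, 0]
  [ 0, 0, 0, 0, 0]
  [ 0, 0, 0, 0, 0]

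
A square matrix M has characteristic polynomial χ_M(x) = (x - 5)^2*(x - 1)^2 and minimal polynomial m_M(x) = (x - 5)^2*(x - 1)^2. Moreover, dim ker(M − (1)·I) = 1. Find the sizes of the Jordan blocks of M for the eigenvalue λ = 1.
Block sizes for λ = 1: [2]

Step 1 — from the characteristic polynomial, algebraic multiplicity of λ = 1 is 2. From dim ker(M − (1)·I) = 1, there are exactly 1 Jordan blocks for λ = 1.
Step 2 — from the minimal polynomial, the factor (x − 1)^2 tells us the largest block for λ = 1 has size 2.
Step 3 — with total size 2, 1 blocks, and largest block 2, the block sizes (in nonincreasing order) are [2].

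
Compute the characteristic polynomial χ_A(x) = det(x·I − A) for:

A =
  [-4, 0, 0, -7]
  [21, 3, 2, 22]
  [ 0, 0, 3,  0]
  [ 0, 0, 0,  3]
x^4 - 5*x^3 - 9*x^2 + 81*x - 108

Expanding det(x·I − A) (e.g. by cofactor expansion or by noting that A is similar to its Jordan form J, which has the same characteristic polynomial as A) gives
  χ_A(x) = x^4 - 5*x^3 - 9*x^2 + 81*x - 108
which factors as (x - 3)^3*(x + 4). The eigenvalues (with algebraic multiplicities) are λ = -4 with multiplicity 1, λ = 3 with multiplicity 3.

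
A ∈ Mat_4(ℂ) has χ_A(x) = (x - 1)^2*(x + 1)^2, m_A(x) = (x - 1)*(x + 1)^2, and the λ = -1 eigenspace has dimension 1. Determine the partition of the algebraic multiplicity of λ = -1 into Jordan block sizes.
Block sizes for λ = -1: [2]

Step 1 — from the characteristic polynomial, algebraic multiplicity of λ = -1 is 2. From dim ker(A − (-1)·I) = 1, there are exactly 1 Jordan blocks for λ = -1.
Step 2 — from the minimal polynomial, the factor (x + 1)^2 tells us the largest block for λ = -1 has size 2.
Step 3 — with total size 2, 1 blocks, and largest block 2, the block sizes (in nonincreasing order) are [2].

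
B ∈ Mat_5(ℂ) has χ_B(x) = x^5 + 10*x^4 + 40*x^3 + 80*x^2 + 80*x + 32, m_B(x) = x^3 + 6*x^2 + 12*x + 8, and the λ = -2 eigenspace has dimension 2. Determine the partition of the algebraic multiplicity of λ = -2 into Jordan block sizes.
Block sizes for λ = -2: [3, 2]

Step 1 — from the characteristic polynomial, algebraic multiplicity of λ = -2 is 5. From dim ker(B − (-2)·I) = 2, there are exactly 2 Jordan blocks for λ = -2.
Step 2 — from the minimal polynomial, the factor (x + 2)^3 tells us the largest block for λ = -2 has size 3.
Step 3 — with total size 5, 2 blocks, and largest block 3, the block sizes (in nonincreasing order) are [3, 2].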